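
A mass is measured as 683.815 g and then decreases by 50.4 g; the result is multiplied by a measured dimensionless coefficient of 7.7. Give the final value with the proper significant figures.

683.815 g − 50.4 g = 633.415 g; the difference is limited to 1 decimal place (4 s.f.).
Carrying full precision, 633.415 × 7.7 = 4877.2955 g; 7.7 has 2 s.f., so the result keeps min(4, 2) = 2 s.f.
Rounded to 2 significant figures: 4.9 × 10^3 g.

4.9 × 10^3 g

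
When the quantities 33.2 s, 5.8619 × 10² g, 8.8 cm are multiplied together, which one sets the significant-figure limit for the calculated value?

33.2 s → 3 s.f.; 5.8619 × 10² g → 5 s.f.; 8.8 cm → 2 s.f.
The fewest is 2 significant figures, from 8.8 cm.

8.8 cm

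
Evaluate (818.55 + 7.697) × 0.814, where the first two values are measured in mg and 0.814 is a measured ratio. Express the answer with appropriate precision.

673 mg

818.55 mg + 7.697 mg = 826.247 mg; the sum is limited to 2 decimal places (5 s.f.).
Carrying full precision, 826.247 × 0.814 = 672.565058 mg; 0.814 has 3 s.f., so the result keeps min(5, 3) = 3 s.f.
Rounded to 3 significant figures: 673 mg.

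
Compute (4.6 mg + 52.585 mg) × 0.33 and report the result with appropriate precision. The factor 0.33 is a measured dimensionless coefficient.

4.6 mg + 52.585 mg = 57.185 mg; the sum is limited to 1 decimal place (3 s.f.).
Carrying full precision, 57.185 × 0.33 = 18.87105 mg; 0.33 has 2 s.f., so the result keeps min(3, 2) = 2 s.f.
Rounded to 2 significant figures: 19 mg.

19 mg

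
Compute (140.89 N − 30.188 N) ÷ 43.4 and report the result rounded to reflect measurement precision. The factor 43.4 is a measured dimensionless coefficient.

140.89 N − 30.188 N = 110.702 N; the difference is limited to 2 decimal places (5 s.f.).
Carrying full precision, 110.702 ÷ 43.4 = 2.55073732719… N; 43.4 has 3 s.f., so the result keeps min(5, 3) = 3 s.f.
Rounded to 3 significant figures: 2.55 N.

2.55 N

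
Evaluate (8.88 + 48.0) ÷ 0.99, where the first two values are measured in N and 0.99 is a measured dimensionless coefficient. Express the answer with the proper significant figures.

8.88 N + 48.0 N = 56.88 N; the sum is limited to 1 decimal place (3 s.f.).
Carrying full precision, 56.88 ÷ 0.99 = 57.4545454545… N; 0.99 has 2 s.f., so the result keeps min(3, 2) = 2 s.f.
Rounded to 2 significant figures: 57 N.

57 N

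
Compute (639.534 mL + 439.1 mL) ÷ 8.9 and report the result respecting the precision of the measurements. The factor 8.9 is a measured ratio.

639.534 mL + 439.1 mL = 1078.634 mL; the sum is limited to 1 decimal place (5 s.f.).
Carrying full precision, 1078.634 ÷ 8.9 = 121.194831461… mL; 8.9 has 2 s.f., so the result keeps min(5, 2) = 2 s.f.
Rounded to 2 significant figures: 1.2 × 10² mL.

1.2 × 10² mL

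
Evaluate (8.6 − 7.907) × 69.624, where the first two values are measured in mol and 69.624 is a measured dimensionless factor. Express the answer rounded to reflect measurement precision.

5 × 10¹ mol

8.6 mol − 7.907 mol = 0.693 mol; the difference is limited to 1 decimal place (1 s.f.).
Carrying full precision, 0.693 × 69.624 = 48.249432 mol; 69.624 has 5 s.f., so the result keeps min(1, 5) = 1 s.f.
Rounded to 1 significant figure: 5 × 10¹ mol.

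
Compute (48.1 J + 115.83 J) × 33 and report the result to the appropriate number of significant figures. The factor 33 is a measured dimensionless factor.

48.1 J + 115.83 J = 163.93 J; the sum is limited to 1 decimal place (4 s.f.).
Carrying full precision, 163.93 × 33 = 5409.69 J; 33 has 2 s.f., so the result keeps min(4, 2) = 2 s.f.
Rounded to 2 significant figures: 5.4 × 10³ J.

5.4 × 10³ J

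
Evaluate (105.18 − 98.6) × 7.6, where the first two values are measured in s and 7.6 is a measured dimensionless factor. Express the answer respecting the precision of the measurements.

105.18 s − 98.6 s = 6.58 s; the difference is limited to 1 decimal place (2 s.f.).
Carrying full precision, 6.58 × 7.6 = 50.008 s; 7.6 has 2 s.f., so the result keeps min(2, 2) = 2 s.f.
Rounded to 2 significant figures: 50. s.

50. s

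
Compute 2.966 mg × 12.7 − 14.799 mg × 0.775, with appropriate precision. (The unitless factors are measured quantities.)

2.966 × 12.7 = 37.6682 → 37.7 mg (3 s.f., last digit at the 10^-1 place).
14.799 × 0.775 = 11.469225 → 11.5 mg (3 s.f., last digit at the 10^-1 place).
Difference: 26.198975 mg; keep the coarser place, 10^-1.
Result: 26.2 mg.

26.2 mg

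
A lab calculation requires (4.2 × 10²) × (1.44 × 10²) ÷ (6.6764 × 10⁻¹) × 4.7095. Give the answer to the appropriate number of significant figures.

(4.2 × 10²) × (1.44 × 10²) ÷ (6.6764 × 10⁻¹) × 4.7095 = 426622.970463…
Multiplication/division keeps the fewest significant figures: 4.2 × 10² → 2 s.f., 1.44 × 10² → 3 s.f., 6.6764 × 10⁻¹ → 5 s.f., 4.7095 → 5 s.f.; limit is 2.
Rounded to 2 significant figures: 4.3 × 10⁵.

4.3 × 10⁵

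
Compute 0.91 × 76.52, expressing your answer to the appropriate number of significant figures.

0.91 × 76.52 = 69.6332
Multiplication/division keeps the fewest significant figures: 0.91 → 2 s.f., 76.52 → 4 s.f.; limit is 2.
Rounded to 2 significant figures: 7.0 × 10^1.

7.0 × 10^1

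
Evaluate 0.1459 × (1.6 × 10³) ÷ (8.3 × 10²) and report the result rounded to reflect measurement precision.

0.1459 × (1.6 × 10³) ÷ (8.3 × 10²) = 0.281253012048…
Multiplication/division keeps the fewest significant figures: 0.1459 → 4 s.f., 1.6 × 10³ → 2 s.f., 8.3 × 10² → 2 s.f.; limit is 2.
Rounded to 2 significant figures: 0.28.

0.28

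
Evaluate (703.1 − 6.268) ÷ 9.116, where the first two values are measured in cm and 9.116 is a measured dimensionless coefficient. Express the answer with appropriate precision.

703.1 cm − 6.268 cm = 696.832 cm; the difference is limited to 1 decimal place (4 s.f.).
Carrying full precision, 696.832 ÷ 9.116 = 76.4405440983… cm; 9.116 has 4 s.f., so the result keeps min(4, 4) = 4 s.f.
Rounded to 4 significant figures: 76.44 cm.

76.44 cm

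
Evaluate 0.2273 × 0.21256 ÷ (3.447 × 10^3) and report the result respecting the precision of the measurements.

1.402 × 10^-5

0.2273 × 0.21256 ÷ (3.447 × 10^3) = 0.0000140165036263…
Multiplication/division keeps the fewest significant figures: 0.2273 → 4 s.f., 0.21256 → 5 s.f., 3.447 × 10^3 → 4 s.f.; limit is 4.
Rounded to 4 significant figures: 1.402 × 10^-5.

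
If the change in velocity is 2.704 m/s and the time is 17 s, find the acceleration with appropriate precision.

acceleration = 2.704 m/s ÷ 17 s = 0.159058823529… m/s².
2.704 has 4 significant figures; 17 has 2.
Division/multiplication keeps the fewest: 2 significant figures.
Rounded: 0.16 m/s².

0.16 m/s²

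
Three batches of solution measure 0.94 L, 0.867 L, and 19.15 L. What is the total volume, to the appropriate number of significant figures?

20.96 L

0.94 L + 0.867 L + 19.15 L = 20.957 L.
Addition/subtraction keeps the fewest decimal places: 0.94 → 2 decimal places, 0.867 → 3 decimal places, 19.15 → 2 decimal places; limit is 2.
Rounded to 2 decimal places: 20.96 L.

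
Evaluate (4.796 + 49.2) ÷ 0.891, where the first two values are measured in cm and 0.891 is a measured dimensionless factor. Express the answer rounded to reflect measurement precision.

60.6 cm

4.796 cm + 49.2 cm = 53.996 cm; the sum is limited to 1 decimal place (3 s.f.).
Carrying full precision, 53.996 ÷ 0.891 = 60.6015712682… cm; 0.891 has 3 s.f., so the result keeps min(3, 3) = 3 s.f.
Rounded to 3 significant figures: 60.6 cm.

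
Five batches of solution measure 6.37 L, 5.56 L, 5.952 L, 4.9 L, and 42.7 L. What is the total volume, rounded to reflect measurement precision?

65.5 L

6.37 L + 5.56 L + 5.952 L + 4.9 L + 42.7 L = 65.482 L.
Addition/subtraction keeps the fewest decimal places: 6.37 → 2 decimal places, 5.56 → 2 decimal places, 5.952 → 3 decimal places, 4.9 → 1 decimal place, 42.7 → 1 decimal place; limit is 1.
Rounded to 1 decimal place: 65.5 L.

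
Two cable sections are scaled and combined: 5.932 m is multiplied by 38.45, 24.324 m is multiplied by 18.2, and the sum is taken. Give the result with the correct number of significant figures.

671 m

5.932 × 38.45 = 228.0854 → 228.1 m (4 s.f., last digit at the 10^-1 place).
24.324 × 18.2 = 442.6968 → 443 m (3 s.f., last digit at the 10^0 place).
Sum: 670.7822 m; keep the coarser place, 10^0.
Result: 671 m.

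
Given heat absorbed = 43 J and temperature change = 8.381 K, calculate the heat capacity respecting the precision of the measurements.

5.1 J/K

heat capacity = 43 J ÷ 8.381 K = 5.13065266675… J/K.
43 has 2 significant figures; 8.381 has 4.
Division/multiplication keeps the fewest: 2 significant figures.
Rounded: 5.1 J/K.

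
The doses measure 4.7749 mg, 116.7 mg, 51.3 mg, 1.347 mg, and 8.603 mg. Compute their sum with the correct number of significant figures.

182.7 mg

4.7749 mg + 116.7 mg + 51.3 mg + 1.347 mg + 8.603 mg = 182.7249 mg.
Addition/subtraction keeps the fewest decimal places: 4.7749 → 4 decimal places, 116.7 → 1 decimal place, 51.3 → 1 decimal place, 1.347 → 3 decimal places, 8.603 → 3 decimal places; limit is 1.
Rounded to 1 decimal place: 182.7 mg.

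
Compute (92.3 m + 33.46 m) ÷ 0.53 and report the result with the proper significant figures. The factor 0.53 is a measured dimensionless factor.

2.4 × 10^2 m

92.3 m + 33.46 m = 125.76 m; the sum is limited to 1 decimal place (4 s.f.).
Carrying full precision, 125.76 ÷ 0.53 = 237.283018868… m; 0.53 has 2 s.f., so the result keeps min(4, 2) = 2 s.f.
Rounded to 2 significant figures: 2.4 × 10^2 m.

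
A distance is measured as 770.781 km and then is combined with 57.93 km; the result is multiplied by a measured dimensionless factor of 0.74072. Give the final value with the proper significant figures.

770.781 km + 57.93 km = 828.711 km; the sum is limited to 2 decimal places (5 s.f.).
Carrying full precision, 828.711 × 0.74072 = 613.84281192 km; 0.74072 has 5 s.f., so the result keeps min(5, 5) = 5 s.f.
Rounded to 5 significant figures: 613.84 km.

613.84 km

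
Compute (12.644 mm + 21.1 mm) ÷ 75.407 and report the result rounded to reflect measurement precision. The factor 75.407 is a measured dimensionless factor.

12.644 mm + 21.1 mm = 33.744 mm; the sum is limited to 1 decimal place (3 s.f.).
Carrying full precision, 33.744 ÷ 75.407 = 0.447491612185… mm; 75.407 has 5 s.f., so the result keeps min(3, 5) = 3 s.f.
Rounded to 3 significant figures: 0.447 mm.

0.447 mm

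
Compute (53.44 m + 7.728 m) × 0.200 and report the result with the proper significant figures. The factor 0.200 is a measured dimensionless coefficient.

12.2 m

53.44 m + 7.728 m = 61.168 m; the sum is limited to 2 decimal places (4 s.f.).
Carrying full precision, 61.168 × 0.200 = 12.2336 m; 0.200 has 3 s.f., so the result keeps min(4, 3) = 3 s.f.
Rounded to 3 significant figures: 12.2 m.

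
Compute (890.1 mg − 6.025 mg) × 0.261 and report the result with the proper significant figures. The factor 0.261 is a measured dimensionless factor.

890.1 mg − 6.025 mg = 884.075 mg; the difference is limited to 1 decimal place (4 s.f.).
Carrying full precision, 884.075 × 0.261 = 230.743575 mg; 0.261 has 3 s.f., so the result keeps min(4, 3) = 3 s.f.
Rounded to 3 significant figures: 231 mg.

231 mg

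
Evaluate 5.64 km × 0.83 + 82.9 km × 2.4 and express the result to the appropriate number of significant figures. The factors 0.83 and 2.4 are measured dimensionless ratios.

2.0 × 10^2 km

5.64 × 0.83 = 4.6812 → 4.7 km (2 s.f., last digit at the 10^-1 place).
82.9 × 2.4 = 198.96 → 2.0 × 10^2 km (2 s.f., last digit at the 10^1 place).
Sum: 203.6412 km; keep the coarser place, 10^1.
Result: 2.0 × 10^2 km.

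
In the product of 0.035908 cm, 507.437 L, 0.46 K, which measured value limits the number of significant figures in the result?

0.46 K

0.035908 cm → 5 s.f.; 507.437 L → 6 s.f.; 0.46 K → 2 s.f.
The fewest is 2 significant figures, from 0.46 K.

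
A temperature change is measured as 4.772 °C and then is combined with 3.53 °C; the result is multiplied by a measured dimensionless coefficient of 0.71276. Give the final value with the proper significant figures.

5.92 °C

4.772 °C + 3.53 °C = 8.302 °C; the sum is limited to 2 decimal places (3 s.f.).
Carrying full precision, 8.302 × 0.71276 = 5.91733352 °C; 0.71276 has 5 s.f., so the result keeps min(3, 5) = 3 s.f.
Rounded to 3 significant figures: 5.92 °C.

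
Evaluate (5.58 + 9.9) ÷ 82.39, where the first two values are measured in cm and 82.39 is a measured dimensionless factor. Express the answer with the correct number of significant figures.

1.88 × 10⁻¹ cm

5.58 cm + 9.9 cm = 15.48 cm; the sum is limited to 1 decimal place (3 s.f.).
Carrying full precision, 15.48 ÷ 82.39 = 0.187886879476… cm; 82.39 has 4 s.f., so the result keeps min(3, 4) = 3 s.f.
Rounded to 3 significant figures: 1.88 × 10⁻¹ cm.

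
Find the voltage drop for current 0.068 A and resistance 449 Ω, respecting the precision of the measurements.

31 V

voltage drop = 0.068 A × 449 Ω = 30.532 V.
0.068 has 2 significant figures; 449 has 3.
Division/multiplication keeps the fewest: 2 significant figures.
Rounded: 31 V.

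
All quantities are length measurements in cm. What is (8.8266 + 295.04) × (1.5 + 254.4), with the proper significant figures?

7.776 × 10^4 cm²

8.8266 + 295.04 = 303.8666, limited to 2 d.p. → 5 s.f.; 1.5 + 254.4 = 255.9, limited to 1 d.p. → 4 s.f.
Carrying full precision, 303.8666 × 255.9 = 77759.46294; keep min(5, 4) = 4 s.f.
Rounded to 4 significant figures: 7.776 × 10^4 cm².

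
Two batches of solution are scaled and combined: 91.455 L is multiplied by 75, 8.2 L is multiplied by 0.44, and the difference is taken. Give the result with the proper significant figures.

91.455 × 75 = 6859.125 → 6.9 × 10³ L (2 s.f., last digit at the 10^2 place).
8.2 × 0.44 = 3.608 → 3.6 L (2 s.f., last digit at the 10^-1 place).
Difference: 6855.517 L; keep the coarser place, 10^2.
Result: 6.9 × 10³ L.

6.9 × 10³ L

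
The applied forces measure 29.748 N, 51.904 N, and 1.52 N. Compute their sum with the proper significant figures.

29.748 N + 51.904 N + 1.52 N = 83.172 N.
Addition/subtraction keeps the fewest decimal places: 29.748 → 3 decimal places, 51.904 → 3 decimal places, 1.52 → 2 decimal places; limit is 2.
Rounded to 2 decimal places: 83.17 N.

83.17 N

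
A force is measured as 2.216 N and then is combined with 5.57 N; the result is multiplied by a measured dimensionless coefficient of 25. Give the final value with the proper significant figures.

2.216 N + 5.57 N = 7.786 N; the sum is limited to 2 decimal places (3 s.f.).
Carrying full precision, 7.786 × 25 = 194.65 N; 25 has 2 s.f., so the result keeps min(3, 2) = 2 s.f.
Rounded to 2 significant figures: 1.9 × 10^2 N.

1.9 × 10^2 N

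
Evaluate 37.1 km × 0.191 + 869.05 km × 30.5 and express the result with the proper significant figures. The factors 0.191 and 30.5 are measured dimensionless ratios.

2.65 × 10^4 km

37.1 × 0.191 = 7.0861 → 7.09 km (3 s.f., last digit at the 10^-2 place).
869.05 × 30.5 = 26506.025 → 2.65 × 10^4 km (3 s.f., last digit at the 10^2 place).
Sum: 26513.1111 km; keep the coarser place, 10^2.
Result: 2.65 × 10^4 km.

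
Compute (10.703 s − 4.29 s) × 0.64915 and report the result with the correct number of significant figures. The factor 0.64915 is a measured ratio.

10.703 s − 4.29 s = 6.413 s; the difference is limited to 2 decimal places (3 s.f.).
Carrying full precision, 6.413 × 0.64915 = 4.16299895 s; 0.64915 has 5 s.f., so the result keeps min(3, 5) = 3 s.f.
Rounded to 3 significant figures: 4.16 s.

4.16 s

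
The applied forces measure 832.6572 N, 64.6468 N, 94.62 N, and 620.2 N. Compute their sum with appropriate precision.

832.6572 N + 64.6468 N + 94.62 N + 620.2 N = 1612.1240 N.
Addition/subtraction keeps the fewest decimal places: 832.6572 → 4 decimal places, 64.6468 → 4 decimal places, 94.62 → 2 decimal places, 620.2 → 1 decimal place; limit is 1.
Rounded to 1 decimal place: 1612.1 N.

1612.1 N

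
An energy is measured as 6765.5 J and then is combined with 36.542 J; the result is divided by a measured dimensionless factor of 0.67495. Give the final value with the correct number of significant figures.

6765.5 J + 36.542 J = 6802.042 J; the sum is limited to 1 decimal place (5 s.f.).
Carrying full precision, 6802.042 ÷ 0.67495 = 10077.8457664… J; 0.67495 has 5 s.f., so the result keeps min(5, 5) = 5 s.f.
Rounded to 5 significant figures: 10078 J.

10078 J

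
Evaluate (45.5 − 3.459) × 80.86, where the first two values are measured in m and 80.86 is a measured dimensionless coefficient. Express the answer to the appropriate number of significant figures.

45.5 m − 3.459 m = 42.041 m; the difference is limited to 1 decimal place (3 s.f.).
Carrying full precision, 42.041 × 80.86 = 3399.43526 m; 80.86 has 4 s.f., so the result keeps min(3, 4) = 3 s.f.
Rounded to 3 significant figures: 3.40 × 10^3 m.

3.40 × 10^3 m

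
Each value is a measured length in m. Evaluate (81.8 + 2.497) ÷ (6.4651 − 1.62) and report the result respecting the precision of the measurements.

17.4

81.8 + 2.497 = 84.297, limited to 1 d.p. → 3 s.f.; 6.4651 − 1.62 = 4.8451, limited to 2 d.p. → 3 s.f.
Carrying full precision, 84.297 ÷ 4.8451 = 17.3984025098…; keep min(3, 3) = 3 s.f.
Rounded to 3 significant figures: 17.4.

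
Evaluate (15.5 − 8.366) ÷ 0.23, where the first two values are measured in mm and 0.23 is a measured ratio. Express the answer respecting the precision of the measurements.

15.5 mm − 8.366 mm = 7.134 mm; the difference is limited to 1 decimal place (2 s.f.).
Carrying full precision, 7.134 ÷ 0.23 = 31.0173913043… mm; 0.23 has 2 s.f., so the result keeps min(2, 2) = 2 s.f.
Rounded to 2 significant figures: 31 mm.

31 mm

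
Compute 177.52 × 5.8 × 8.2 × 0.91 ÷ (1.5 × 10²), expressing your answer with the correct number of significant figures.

51

177.52 × 5.8 × 8.2 × 0.91 ÷ (1.5 × 10²) = 51.2199639467…
Multiplication/division keeps the fewest significant figures: 177.52 → 5 s.f., 5.8 → 2 s.f., 8.2 → 2 s.f., 0.91 → 2 s.f., 1.5 × 10² → 2 s.f.; limit is 2.
Rounded to 2 significant figures: 51.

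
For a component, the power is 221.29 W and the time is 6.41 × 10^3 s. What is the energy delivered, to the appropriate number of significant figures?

1.42 × 10^6 J

energy delivered = 221.29 W × 6.41 × 10^3 s = 1418468.9 J.
221.29 has 5 significant figures; 6.41 × 10^3 has 3.
Division/multiplication keeps the fewest: 3 significant figures.
Rounded: 1.42 × 10^6 J.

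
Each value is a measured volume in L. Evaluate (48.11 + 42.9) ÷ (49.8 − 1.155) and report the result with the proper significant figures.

48.11 + 42.9 = 91.01, limited to 1 d.p. → 3 s.f.; 49.8 − 1.155 = 48.645, limited to 1 d.p. → 3 s.f.
Carrying full precision, 91.01 ÷ 48.645 = 1.87090142872…; keep min(3, 3) = 3 s.f.
Rounded to 3 significant figures: 1.87.

1.87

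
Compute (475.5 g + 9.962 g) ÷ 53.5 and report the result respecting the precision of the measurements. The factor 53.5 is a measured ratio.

9.07 g

475.5 g + 9.962 g = 485.462 g; the sum is limited to 1 decimal place (4 s.f.).
Carrying full precision, 485.462 ÷ 53.5 = 9.07405607477… g; 53.5 has 3 s.f., so the result keeps min(4, 3) = 3 s.f.
Rounded to 3 significant figures: 9.07 g.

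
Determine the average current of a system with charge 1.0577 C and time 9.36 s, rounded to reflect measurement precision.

average current = 1.0577 C ÷ 9.36 s = 0.113002136752… A.
1.0577 has 5 significant figures; 9.36 has 3.
Division/multiplication keeps the fewest: 3 significant figures.
Rounded: 1.13 × 10^-1 A.

1.13 × 10^-1 A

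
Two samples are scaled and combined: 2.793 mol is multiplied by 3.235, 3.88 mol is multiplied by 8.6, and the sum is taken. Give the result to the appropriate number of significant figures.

2.793 × 3.235 = 9.035355 → 9.035 mol (4 s.f., last digit at the 10^-3 place).
3.88 × 8.6 = 33.368 → 33 mol (2 s.f., last digit at the 10^0 place).
Sum: 42.403355 mol; keep the coarser place, 10^0.
Result: 42 mol.

42 mol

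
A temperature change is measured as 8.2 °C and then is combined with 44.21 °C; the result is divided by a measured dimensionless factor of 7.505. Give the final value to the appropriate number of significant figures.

6.98 °C

8.2 °C + 44.21 °C = 52.41 °C; the sum is limited to 1 decimal place (3 s.f.).
Carrying full precision, 52.41 ÷ 7.505 = 6.98334443704… °C; 7.505 has 4 s.f., so the result keeps min(3, 4) = 3 s.f.
Rounded to 3 significant figures: 6.98 °C.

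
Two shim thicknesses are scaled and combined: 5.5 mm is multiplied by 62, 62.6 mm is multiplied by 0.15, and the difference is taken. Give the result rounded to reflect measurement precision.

5.5 × 62 = 341 → 3.4 × 10² mm (2 s.f., last digit at the 10^1 place).
62.6 × 0.15 = 9.39 → 9.4 mm (2 s.f., last digit at the 10^-1 place).
Difference: 331.61 mm; keep the coarser place, 10^1.
Result: 3.3 × 10² mm.

3.3 × 10² mm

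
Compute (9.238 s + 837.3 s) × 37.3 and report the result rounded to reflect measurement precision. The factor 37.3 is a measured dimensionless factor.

3.16 × 10^4 s

9.238 s + 837.3 s = 846.538 s; the sum is limited to 1 decimal place (4 s.f.).
Carrying full precision, 846.538 × 37.3 = 31575.8674 s; 37.3 has 3 s.f., so the result keeps min(4, 3) = 3 s.f.
Rounded to 3 significant figures: 3.16 × 10^4 s.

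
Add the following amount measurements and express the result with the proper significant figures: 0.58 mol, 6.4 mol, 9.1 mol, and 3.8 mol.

19.9 mol

0.58 mol + 6.4 mol + 9.1 mol + 3.8 mol = 19.88 mol.
Addition/subtraction keeps the fewest decimal places: 0.58 → 2 decimal places, 6.4 → 1 decimal place, 9.1 → 1 decimal place, 3.8 → 1 decimal place; limit is 1.
Rounded to 1 decimal place: 19.9 mol.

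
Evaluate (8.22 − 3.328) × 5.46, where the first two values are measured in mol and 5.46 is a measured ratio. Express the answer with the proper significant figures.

8.22 mol − 3.328 mol = 4.892 mol; the difference is limited to 2 decimal places (3 s.f.).
Carrying full precision, 4.892 × 5.46 = 26.71032 mol; 5.46 has 3 s.f., so the result keeps min(3, 3) = 3 s.f.
Rounded to 3 significant figures: 26.7 mol.

26.7 mol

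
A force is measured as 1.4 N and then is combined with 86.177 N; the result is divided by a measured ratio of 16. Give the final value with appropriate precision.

5.5 N

1.4 N + 86.177 N = 87.577 N; the sum is limited to 1 decimal place (3 s.f.).
Carrying full precision, 87.577 ÷ 16 = 5.4735625 N; 16 has 2 s.f., so the result keeps min(3, 2) = 2 s.f.
Rounded to 2 significant figures: 5.5 N.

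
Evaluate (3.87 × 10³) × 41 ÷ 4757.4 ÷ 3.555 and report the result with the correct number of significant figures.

(3.87 × 10³) × 41 ÷ 4757.4 ÷ 3.555 = 9.38178656249…
Multiplication/division keeps the fewest significant figures: 3.87 × 10³ → 3 s.f., 41 → 2 s.f., 4757.4 → 5 s.f., 3.555 → 4 s.f.; limit is 2.
Rounded to 2 significant figures: 9.4.

9.4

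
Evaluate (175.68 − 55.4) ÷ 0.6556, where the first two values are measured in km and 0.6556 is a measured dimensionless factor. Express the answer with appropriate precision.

183.5 km

175.68 km − 55.4 km = 120.28 km; the difference is limited to 1 decimal place (4 s.f.).
Carrying full precision, 120.28 ÷ 0.6556 = 183.465527761… km; 0.6556 has 4 s.f., so the result keeps min(4, 4) = 4 s.f.
Rounded to 4 significant figures: 183.5 km.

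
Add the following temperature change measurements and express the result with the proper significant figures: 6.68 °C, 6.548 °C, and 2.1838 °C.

6.68 °C + 6.548 °C + 2.1838 °C = 15.4118 °C.
Addition/subtraction keeps the fewest decimal places: 6.68 → 2 decimal places, 6.548 → 3 decimal places, 2.1838 → 4 decimal places; limit is 2.
Rounded to 2 decimal places: 15.41 °C.

15.41 °C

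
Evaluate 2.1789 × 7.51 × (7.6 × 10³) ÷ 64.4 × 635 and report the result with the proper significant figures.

2.1789 × 7.51 × (7.6 × 10³) ÷ 64.4 × 635 = 1226249.05612…
Multiplication/division keeps the fewest significant figures: 2.1789 → 5 s.f., 7.51 → 3 s.f., 7.6 × 10³ → 2 s.f., 64.4 → 3 s.f., 635 → 3 s.f.; limit is 2.
Rounded to 2 significant figures: 1.2 × 10⁶.

1.2 × 10⁶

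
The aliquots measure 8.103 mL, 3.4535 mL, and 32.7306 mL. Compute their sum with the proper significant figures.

8.103 mL + 3.4535 mL + 32.7306 mL = 44.2871 mL.
Addition/subtraction keeps the fewest decimal places: 8.103 → 3 decimal places, 3.4535 → 4 decimal places, 32.7306 → 4 decimal places; limit is 3.
Rounded to 3 decimal places: 44.287 mL.

44.287 mL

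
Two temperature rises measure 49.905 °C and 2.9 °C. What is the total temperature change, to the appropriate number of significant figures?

49.905 °C + 2.9 °C = 52.805 °C.
Addition/subtraction keeps the fewest decimal places: 49.905 → 3 decimal places, 2.9 → 1 decimal place; limit is 1.
Rounded to 1 decimal place: 52.8 °C.

52.8 °C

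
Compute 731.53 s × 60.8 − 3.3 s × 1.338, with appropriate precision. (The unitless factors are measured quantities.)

4.45 × 10⁴ s

731.53 × 60.8 = 44477.024 → 4.45 × 10⁴ s (3 s.f., last digit at the 10^2 place).
3.3 × 1.338 = 4.4154 → 4.4 s (2 s.f., last digit at the 10^-1 place).
Difference: 44472.6086 s; keep the coarser place, 10^2.
Result: 4.45 × 10⁴ s.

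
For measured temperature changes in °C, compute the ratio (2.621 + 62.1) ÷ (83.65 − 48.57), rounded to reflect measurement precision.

1.84

2.621 + 62.1 = 64.721, limited to 1 d.p. → 3 s.f.; 83.65 − 48.57 = 35.08, limited to 2 d.p. → 4 s.f.
Carrying full precision, 64.721 ÷ 35.08 = 1.84495438997…; keep min(3, 4) = 3 s.f.
Rounded to 3 significant figures: 1.84.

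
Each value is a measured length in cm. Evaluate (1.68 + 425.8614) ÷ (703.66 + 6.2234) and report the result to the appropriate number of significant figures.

0.60227

1.68 + 425.8614 = 427.5414, limited to 2 d.p. → 5 s.f.; 703.66 + 6.2234 = 709.8834, limited to 2 d.p. → 5 s.f.
Carrying full precision, 427.5414 ÷ 709.8834 = 0.602269893901…; keep min(5, 5) = 5 s.f.
Rounded to 5 significant figures: 0.60227.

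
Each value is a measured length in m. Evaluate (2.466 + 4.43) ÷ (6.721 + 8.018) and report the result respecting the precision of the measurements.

2.466 + 4.43 = 6.896, limited to 2 d.p. → 3 s.f.; 6.721 + 8.018 = 14.739, limited to 3 d.p. → 5 s.f.
Carrying full precision, 6.896 ÷ 14.739 = 0.467874346971…; keep min(3, 5) = 3 s.f.
Rounded to 3 significant figures: 0.468.

0.468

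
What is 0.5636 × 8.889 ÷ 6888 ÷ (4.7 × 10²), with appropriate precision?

0.5636 × 8.889 ÷ 6888 ÷ (4.7 × 10²) = 0.00000154750796946…
Multiplication/division keeps the fewest significant figures: 0.5636 → 4 s.f., 8.889 → 4 s.f., 6888 → 4 s.f., 4.7 × 10² → 2 s.f.; limit is 2.
Rounded to 2 significant figures: 1.5 × 10⁻⁶.

1.5 × 10⁻⁶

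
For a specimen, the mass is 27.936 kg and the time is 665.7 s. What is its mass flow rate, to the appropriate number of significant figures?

mass flow rate = 27.936 kg ÷ 665.7 s = 0.0419648490311… kg/s.
27.936 has 5 significant figures; 665.7 has 4.
Division/multiplication keeps the fewest: 4 significant figures.
Rounded: 0.04196 kg/s.

0.04196 kg/s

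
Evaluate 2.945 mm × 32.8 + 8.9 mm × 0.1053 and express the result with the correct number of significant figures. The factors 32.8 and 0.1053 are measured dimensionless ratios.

97.5 mm

2.945 × 32.8 = 96.596 → 96.6 mm (3 s.f., last digit at the 10^-1 place).
8.9 × 0.1053 = 0.93717 → 0.94 mm (2 s.f., last digit at the 10^-2 place).
Sum: 97.53317 mm; keep the coarser place, 10^-1.
Result: 97.5 mm.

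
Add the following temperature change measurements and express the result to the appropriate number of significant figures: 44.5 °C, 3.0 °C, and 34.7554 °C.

44.5 °C + 3.0 °C + 34.7554 °C = 82.2554 °C.
Addition/subtraction keeps the fewest decimal places: 44.5 → 1 decimal place, 3.0 → 1 decimal place, 34.7554 → 4 decimal places; limit is 1.
Rounded to 1 decimal place: 82.3 °C.

82.3 °C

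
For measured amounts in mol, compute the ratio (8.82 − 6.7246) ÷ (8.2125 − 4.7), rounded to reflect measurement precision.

6.0 × 10⁻¹

8.82 − 6.7246 = 2.0954, limited to 2 d.p. → 3 s.f.; 8.2125 − 4.7 = 3.5125, limited to 1 d.p. → 2 s.f.
Carrying full precision, 2.0954 ÷ 3.5125 = 0.596555160142…; keep min(3, 2) = 2 s.f.
Rounded to 2 significant figures: 6.0 × 10⁻¹.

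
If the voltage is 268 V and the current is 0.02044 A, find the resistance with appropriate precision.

1.31 × 10^4 Ω

resistance = 268 V ÷ 0.02044 A = 13111.5459883… Ω.
268 has 3 significant figures; 0.02044 has 4.
Division/multiplication keeps the fewest: 3 significant figures.
Rounded: 1.31 × 10^4 Ω.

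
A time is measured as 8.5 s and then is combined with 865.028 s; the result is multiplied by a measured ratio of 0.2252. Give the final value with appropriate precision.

8.5 s + 865.028 s = 873.528 s; the sum is limited to 1 decimal place (4 s.f.).
Carrying full precision, 873.528 × 0.2252 = 196.7185056 s; 0.2252 has 4 s.f., so the result keeps min(4, 4) = 4 s.f.
Rounded to 4 significant figures: 1.967 × 10² s.

1.967 × 10² s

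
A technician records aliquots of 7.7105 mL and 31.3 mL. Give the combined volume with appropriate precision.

7.7105 mL + 31.3 mL = 39.0105 mL.
Addition/subtraction keeps the fewest decimal places: 7.7105 → 4 decimal places, 31.3 → 1 decimal place; limit is 1.
Rounded to 1 decimal place: 39.0 mL.

39.0 mL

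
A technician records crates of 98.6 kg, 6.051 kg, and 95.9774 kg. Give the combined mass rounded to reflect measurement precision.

200.6 kg

98.6 kg + 6.051 kg + 95.9774 kg = 200.6284 kg.
Addition/subtraction keeps the fewest decimal places: 98.6 → 1 decimal place, 6.051 → 3 decimal places, 95.9774 → 4 decimal places; limit is 1.
Rounded to 1 decimal place: 200.6 kg.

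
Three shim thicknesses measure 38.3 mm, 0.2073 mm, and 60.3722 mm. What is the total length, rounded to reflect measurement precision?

98.9 mm

38.3 mm + 0.2073 mm + 60.3722 mm = 98.8795 mm.
Addition/subtraction keeps the fewest decimal places: 38.3 → 1 decimal place, 0.2073 → 4 decimal places, 60.3722 → 4 decimal places; limit is 1.
Rounded to 1 decimal place: 98.9 mm.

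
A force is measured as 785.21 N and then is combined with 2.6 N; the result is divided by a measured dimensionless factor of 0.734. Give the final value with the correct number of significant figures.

785.21 N + 2.6 N = 787.81 N; the sum is limited to 1 decimal place (4 s.f.).
Carrying full precision, 787.81 ÷ 0.734 = 1073.3106267… N; 0.734 has 3 s.f., so the result keeps min(4, 3) = 3 s.f.
Rounded to 3 significant figures: 1.07 × 10³ N.

1.07 × 10³ N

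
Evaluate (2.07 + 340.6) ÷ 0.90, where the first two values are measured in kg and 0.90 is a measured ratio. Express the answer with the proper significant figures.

3.8 × 10² kg

2.07 kg + 340.6 kg = 342.67 kg; the sum is limited to 1 decimal place (4 s.f.).
Carrying full precision, 342.67 ÷ 0.90 = 380.744444444… kg; 0.90 has 2 s.f., so the result keeps min(4, 2) = 2 s.f.
Rounded to 2 significant figures: 3.8 × 10² kg.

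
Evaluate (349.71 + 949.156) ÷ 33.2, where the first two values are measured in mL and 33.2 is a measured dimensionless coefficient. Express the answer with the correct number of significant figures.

39.1 mL

349.71 mL + 949.156 mL = 1298.866 mL; the sum is limited to 2 decimal places (6 s.f.).
Carrying full precision, 1298.866 ÷ 33.2 = 39.1224698795… mL; 33.2 has 3 s.f., so the result keeps min(6, 3) = 3 s.f.
Rounded to 3 significant figures: 39.1 mL.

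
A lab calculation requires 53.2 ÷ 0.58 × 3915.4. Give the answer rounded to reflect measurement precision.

3.6 × 10^5

53.2 ÷ 0.58 × 3915.4 = 359136.689655…
Multiplication/division keeps the fewest significant figures: 53.2 → 3 s.f., 0.58 → 2 s.f., 3915.4 → 5 s.f.; limit is 2.
Rounded to 2 significant figures: 3.6 × 10^5.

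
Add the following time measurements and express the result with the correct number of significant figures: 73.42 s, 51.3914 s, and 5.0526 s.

73.42 s + 51.3914 s + 5.0526 s = 129.8640 s.
Addition/subtraction keeps the fewest decimal places: 73.42 → 2 decimal places, 51.3914 → 4 decimal places, 5.0526 → 4 decimal places; limit is 2.
Rounded to 2 decimal places: 129.86 s.

129.86 s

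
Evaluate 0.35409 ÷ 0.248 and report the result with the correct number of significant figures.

0.35409 ÷ 0.248 = 1.42778225806…
Multiplication/division keeps the fewest significant figures: 0.35409 → 5 s.f., 0.248 → 3 s.f.; limit is 3.
Rounded to 3 significant figures: 1.43.

1.43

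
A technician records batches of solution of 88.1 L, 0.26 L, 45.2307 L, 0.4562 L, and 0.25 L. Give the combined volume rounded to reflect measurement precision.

88.1 L + 0.26 L + 45.2307 L + 0.4562 L + 0.25 L = 134.2969 L.
Addition/subtraction keeps the fewest decimal places: 88.1 → 1 decimal place, 0.26 → 2 decimal places, 45.2307 → 4 decimal places, 0.4562 → 4 decimal places, 0.25 → 2 decimal places; limit is 1.
Rounded to 1 decimal place: 134.3 L.

134.3 L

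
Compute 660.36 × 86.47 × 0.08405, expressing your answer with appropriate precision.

660.36 × 86.47 × 0.08405 = 4799.36671926
Multiplication/division keeps the fewest significant figures: 660.36 → 5 s.f., 86.47 → 4 s.f., 0.08405 → 4 s.f.; limit is 4.
Rounded to 4 significant figures: 4799.

4799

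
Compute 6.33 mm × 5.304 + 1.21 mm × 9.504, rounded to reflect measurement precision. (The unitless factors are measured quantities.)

45.1 mm

6.33 × 5.304 = 33.57432 → 33.6 mm (3 s.f., last digit at the 10^-1 place).
1.21 × 9.504 = 11.49984 → 11.5 mm (3 s.f., last digit at the 10^-1 place).
Sum: 45.07416 mm; keep the coarser place, 10^-1.
Result: 45.1 mm.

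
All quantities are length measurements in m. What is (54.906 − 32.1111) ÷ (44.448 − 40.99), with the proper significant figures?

54.906 − 32.1111 = 22.7949, limited to 3 d.p. → 5 s.f.; 44.448 − 40.99 = 3.458, limited to 2 d.p. → 3 s.f.
Carrying full precision, 22.7949 ÷ 3.458 = 6.59193175246…; keep min(5, 3) = 3 s.f.
Rounded to 3 significant figures: 6.59.

6.59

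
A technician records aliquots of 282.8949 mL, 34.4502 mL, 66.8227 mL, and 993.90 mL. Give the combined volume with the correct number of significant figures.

282.8949 mL + 34.4502 mL + 66.8227 mL + 993.90 mL = 1378.0678 mL.
Addition/subtraction keeps the fewest decimal places: 282.8949 → 4 decimal places, 34.4502 → 4 decimal places, 66.8227 → 4 decimal places, 993.90 → 2 decimal places; limit is 2.
Rounded to 2 decimal places: 1378.07 mL.

1378.07 mL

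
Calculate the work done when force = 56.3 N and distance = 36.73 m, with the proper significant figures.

work done = 56.3 N × 36.73 m = 2067.899 J.
56.3 has 3 significant figures; 36.73 has 4.
Division/multiplication keeps the fewest: 3 significant figures.
Rounded: 2.07 × 10^3 J.

2.07 × 10^3 J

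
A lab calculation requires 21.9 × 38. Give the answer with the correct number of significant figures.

8.3 × 10^2

21.9 × 38 = 832.2
Multiplication/division keeps the fewest significant figures: 21.9 → 3 s.f., 38 → 2 s.f.; limit is 2.
Rounded to 2 significant figures: 8.3 × 10^2.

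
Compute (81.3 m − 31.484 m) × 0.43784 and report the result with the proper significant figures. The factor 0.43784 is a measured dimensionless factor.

21.8 m

81.3 m − 31.484 m = 49.816 m; the difference is limited to 1 decimal place (3 s.f.).
Carrying full precision, 49.816 × 0.43784 = 21.81143744 m; 0.43784 has 5 s.f., so the result keeps min(3, 5) = 3 s.f.
Rounded to 3 significant figures: 21.8 m.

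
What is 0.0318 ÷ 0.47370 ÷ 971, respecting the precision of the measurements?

0.0318 ÷ 0.47370 ÷ 971 = 0.0000691360408137…
Multiplication/division keeps the fewest significant figures: 0.0318 → 3 s.f., 0.47370 → 5 s.f., 971 → 3 s.f.; limit is 3.
Rounded to 3 significant figures: 6.91 × 10^-5.

6.91 × 10^-5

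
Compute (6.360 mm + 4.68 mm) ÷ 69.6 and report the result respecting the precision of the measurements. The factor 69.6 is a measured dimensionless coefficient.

0.159 mm

6.360 mm + 4.68 mm = 11.040 mm; the sum is limited to 2 decimal places (4 s.f.).
Carrying full precision, 11.040 ÷ 69.6 = 0.158620689655… mm; 69.6 has 3 s.f., so the result keeps min(4, 3) = 3 s.f.
Rounded to 3 significant figures: 0.159 mm.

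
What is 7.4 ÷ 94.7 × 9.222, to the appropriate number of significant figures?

0.72

7.4 ÷ 94.7 × 9.222 = 0.720620908131…
Multiplication/division keeps the fewest significant figures: 7.4 → 2 s.f., 94.7 → 3 s.f., 9.222 → 4 s.f.; limit is 2.
Rounded to 2 significant figures: 0.72.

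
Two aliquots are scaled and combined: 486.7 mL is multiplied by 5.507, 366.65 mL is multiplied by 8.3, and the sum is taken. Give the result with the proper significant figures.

486.7 × 5.507 = 2680.2569 → 2680. mL (4 s.f., last digit at the 10^0 place).
366.65 × 8.3 = 3043.195 → 3.0 × 10^3 mL (2 s.f., last digit at the 10^2 place).
Sum: 5723.4519 mL; keep the coarser place, 10^2.
Result: 5.7 × 10^3 mL.

5.7 × 10^3 mL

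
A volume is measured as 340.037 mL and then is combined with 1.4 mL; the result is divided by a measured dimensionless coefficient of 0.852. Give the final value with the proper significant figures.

340.037 mL + 1.4 mL = 341.437 mL; the sum is limited to 1 decimal place (4 s.f.).
Carrying full precision, 341.437 ÷ 0.852 = 400.747652582… mL; 0.852 has 3 s.f., so the result keeps min(4, 3) = 3 s.f.
Rounded to 3 significant figures: 401 mL.

401 mL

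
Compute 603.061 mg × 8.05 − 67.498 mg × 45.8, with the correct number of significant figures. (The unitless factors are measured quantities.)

603.061 × 8.05 = 4854.64105 → 4.85 × 10^3 mg (3 s.f., last digit at the 10^1 place).
67.498 × 45.8 = 3091.4084 → 3.09 × 10^3 mg (3 s.f., last digit at the 10^1 place).
Difference: 1763.23265 mg; keep the coarser place, 10^1.
Result: 1.76 × 10^3 mg.

1.76 × 10^3 mg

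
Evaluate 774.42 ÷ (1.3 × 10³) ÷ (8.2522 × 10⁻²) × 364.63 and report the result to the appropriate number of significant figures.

2.6 × 10³

774.42 ÷ (1.3 × 10³) ÷ (8.2522 × 10⁻²) × 364.63 = 2632.1816709…
Multiplication/division keeps the fewest significant figures: 774.42 → 5 s.f., 1.3 × 10³ → 2 s.f., 8.2522 × 10⁻² → 5 s.f., 364.63 → 5 s.f.; limit is 2.
Rounded to 2 significant figures: 2.6 × 10³.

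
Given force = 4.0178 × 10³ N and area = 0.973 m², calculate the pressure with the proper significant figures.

pressure = 4.0178 × 10³ N ÷ 0.973 m² = 4129.29085303… Pa.
4.0178 × 10³ has 5 significant figures; 0.973 has 3.
Division/multiplication keeps the fewest: 3 significant figures.
Rounded: 4.13 × 10³ Pa.

4.13 × 10³ Pa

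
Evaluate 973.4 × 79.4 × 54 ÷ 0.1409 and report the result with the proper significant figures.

3.0 × 10⁷

973.4 × 79.4 × 54 ÷ 0.1409 = 29620651.8098…
Multiplication/division keeps the fewest significant figures: 973.4 → 4 s.f., 79.4 → 3 s.f., 54 → 2 s.f., 0.1409 → 4 s.f.; limit is 2.
Rounded to 2 significant figures: 3.0 × 10⁷.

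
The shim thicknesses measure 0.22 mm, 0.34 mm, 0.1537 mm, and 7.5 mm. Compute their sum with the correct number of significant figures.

8.2 mm

0.22 mm + 0.34 mm + 0.1537 mm + 7.5 mm = 8.2137 mm.
Addition/subtraction keeps the fewest decimal places: 0.22 → 2 decimal places, 0.34 → 2 decimal places, 0.1537 → 4 decimal places, 7.5 → 1 decimal place; limit is 1.
Rounded to 1 decimal place: 8.2 mm.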